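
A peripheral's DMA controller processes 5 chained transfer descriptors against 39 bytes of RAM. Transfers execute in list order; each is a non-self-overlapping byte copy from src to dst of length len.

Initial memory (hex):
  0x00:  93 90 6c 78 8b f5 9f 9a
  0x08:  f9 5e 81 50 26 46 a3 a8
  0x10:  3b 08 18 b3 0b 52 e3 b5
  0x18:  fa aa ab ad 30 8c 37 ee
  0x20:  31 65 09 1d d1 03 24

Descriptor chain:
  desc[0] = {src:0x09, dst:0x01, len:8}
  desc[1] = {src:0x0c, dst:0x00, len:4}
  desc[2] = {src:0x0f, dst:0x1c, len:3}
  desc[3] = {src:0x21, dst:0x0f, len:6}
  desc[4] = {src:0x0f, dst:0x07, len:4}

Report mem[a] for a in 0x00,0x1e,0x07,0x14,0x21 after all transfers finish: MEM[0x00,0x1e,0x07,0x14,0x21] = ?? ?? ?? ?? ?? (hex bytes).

MEM[0x00,0x1e,0x07,0x14,0x21] = 26 08 65 24 65

  after D0: wrote 8B at 0x01 = 5e81502646a3a83b
  after D1: wrote 4B at 0x00 = 2646a3a8
  after D2: wrote 3B at 0x1c = a83b08
  after D3: wrote 6B at 0x0f = 65091dd10324
  after D4: wrote 4B at 0x07 = 65091dd1
query mem[0x00]=0x26, mem[0x1e]=0x08, mem[0x07]=0x65, mem[0x14]=0x24, mem[0x21]=0x65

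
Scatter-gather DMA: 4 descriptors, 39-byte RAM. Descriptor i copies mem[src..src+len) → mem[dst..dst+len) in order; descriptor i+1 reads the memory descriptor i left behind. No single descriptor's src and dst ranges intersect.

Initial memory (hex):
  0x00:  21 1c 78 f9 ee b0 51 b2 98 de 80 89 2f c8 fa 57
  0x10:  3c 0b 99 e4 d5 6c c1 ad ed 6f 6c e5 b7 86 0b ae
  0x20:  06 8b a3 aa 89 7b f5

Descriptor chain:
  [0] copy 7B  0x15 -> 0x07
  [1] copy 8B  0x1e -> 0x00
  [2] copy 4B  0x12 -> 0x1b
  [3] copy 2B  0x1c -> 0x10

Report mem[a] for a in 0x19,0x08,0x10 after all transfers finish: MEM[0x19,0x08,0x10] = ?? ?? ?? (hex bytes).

  after D0: wrote 7B at 0x07 = 6cc1aded6f6ce5
  after D1: wrote 8B at 0x00 = 0bae068ba3aa897b
  after D2: wrote 4B at 0x1b = 99e4d56c
  after D3: wrote 2B at 0x10 = e4d5
query mem[0x19]=0x6f, mem[0x08]=0xc1, mem[0x10]=0xe4

MEM[0x19,0x08,0x10] = 6f c1 e4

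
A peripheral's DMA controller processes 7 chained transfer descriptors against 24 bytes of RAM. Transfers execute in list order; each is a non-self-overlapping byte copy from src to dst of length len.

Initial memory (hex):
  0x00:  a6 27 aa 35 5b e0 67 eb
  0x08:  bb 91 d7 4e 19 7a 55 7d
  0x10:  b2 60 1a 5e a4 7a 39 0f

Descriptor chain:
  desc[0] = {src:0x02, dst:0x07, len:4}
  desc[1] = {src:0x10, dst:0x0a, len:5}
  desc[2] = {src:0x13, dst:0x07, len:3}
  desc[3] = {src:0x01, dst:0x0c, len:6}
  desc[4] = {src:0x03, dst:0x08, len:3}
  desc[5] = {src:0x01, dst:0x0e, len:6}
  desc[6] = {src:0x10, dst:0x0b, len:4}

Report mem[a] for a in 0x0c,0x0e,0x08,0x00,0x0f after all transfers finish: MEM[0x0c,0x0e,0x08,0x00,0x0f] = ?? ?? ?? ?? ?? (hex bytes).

[0] 0x02->0x07 len=4 : aa 35 5b e0
[1] 0x10->0x0a len=5 : b2 60 1a 5e a4
[2] 0x13->0x07 len=3 : 5e a4 7a
[3] 0x01->0x0c len=6 : 27 aa 35 5b e0 67
[4] 0x03->0x08 len=3 : 35 5b e0
[5] 0x01->0x0e len=6 : 27 aa 35 5b e0 67
[6] 0x10->0x0b len=4 : 35 5b e0 67
query mem[0x0c]=0x5b, mem[0x0e]=0x67, mem[0x08]=0x35, mem[0x00]=0xa6, mem[0x0f]=0xaa

MEM[0x0c,0x0e,0x08,0x00,0x0f] = 5b 67 35 a6 aa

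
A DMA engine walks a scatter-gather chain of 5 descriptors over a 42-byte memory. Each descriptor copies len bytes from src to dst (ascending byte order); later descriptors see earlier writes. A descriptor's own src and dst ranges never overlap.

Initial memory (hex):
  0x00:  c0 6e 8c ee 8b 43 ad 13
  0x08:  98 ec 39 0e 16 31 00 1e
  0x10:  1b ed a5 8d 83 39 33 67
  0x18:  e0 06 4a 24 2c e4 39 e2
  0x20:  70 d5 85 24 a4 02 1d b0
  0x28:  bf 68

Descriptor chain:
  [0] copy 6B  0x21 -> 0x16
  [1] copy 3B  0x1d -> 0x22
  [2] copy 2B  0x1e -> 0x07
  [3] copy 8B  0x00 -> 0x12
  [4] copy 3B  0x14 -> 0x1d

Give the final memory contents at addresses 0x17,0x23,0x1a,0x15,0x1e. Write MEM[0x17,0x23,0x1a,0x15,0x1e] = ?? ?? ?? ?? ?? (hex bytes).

MEM[0x17,0x23,0x1a,0x15,0x1e] = 43 39 02 ee ee

#0 dst[0x16+6] := {0xd5,0x85,0x24,0xa4,0x02,0x1d}
#1 dst[0x22+3] := {0xe4,0x39,0xe2}
#2 dst[0x07+2] := {0x39,0xe2}
#3 dst[0x12+8] := {0xc0,0x6e,0x8c,0xee,0x8b,0x43,0xad,0x39}
#4 dst[0x1d+3] := {0x8c,0xee,0x8b}
query mem[0x17]=0x43, mem[0x23]=0x39, mem[0x1a]=0x02, mem[0x15]=0xee, mem[0x1e]=0xee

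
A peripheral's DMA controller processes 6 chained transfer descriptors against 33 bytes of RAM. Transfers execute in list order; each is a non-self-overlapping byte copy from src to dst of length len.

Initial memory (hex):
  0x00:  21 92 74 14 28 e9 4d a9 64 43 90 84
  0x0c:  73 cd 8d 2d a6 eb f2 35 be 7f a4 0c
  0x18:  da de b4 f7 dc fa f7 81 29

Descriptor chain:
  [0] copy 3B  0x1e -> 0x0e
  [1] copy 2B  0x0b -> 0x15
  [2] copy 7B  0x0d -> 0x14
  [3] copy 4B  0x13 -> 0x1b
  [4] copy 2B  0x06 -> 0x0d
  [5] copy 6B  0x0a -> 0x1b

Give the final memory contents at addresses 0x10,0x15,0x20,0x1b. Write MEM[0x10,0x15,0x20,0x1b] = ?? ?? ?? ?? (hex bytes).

MEM[0x10,0x15,0x20,0x1b] = 29 f7 81 90

D0: mem[0x0e..0x10] <- [f7 81 29]
D1: mem[0x15..0x16] <- [84 73]
D2: mem[0x14..0x1a] <- [cd f7 81 29 eb f2 35]
D3: mem[0x1b..0x1e] <- [35 cd f7 81]
D4: mem[0x0d..0x0e] <- [4d a9]
D5: mem[0x1b..0x20] <- [90 84 73 4d a9 81]
query mem[0x10]=0x29, mem[0x15]=0xf7, mem[0x20]=0x81, mem[0x1b]=0x90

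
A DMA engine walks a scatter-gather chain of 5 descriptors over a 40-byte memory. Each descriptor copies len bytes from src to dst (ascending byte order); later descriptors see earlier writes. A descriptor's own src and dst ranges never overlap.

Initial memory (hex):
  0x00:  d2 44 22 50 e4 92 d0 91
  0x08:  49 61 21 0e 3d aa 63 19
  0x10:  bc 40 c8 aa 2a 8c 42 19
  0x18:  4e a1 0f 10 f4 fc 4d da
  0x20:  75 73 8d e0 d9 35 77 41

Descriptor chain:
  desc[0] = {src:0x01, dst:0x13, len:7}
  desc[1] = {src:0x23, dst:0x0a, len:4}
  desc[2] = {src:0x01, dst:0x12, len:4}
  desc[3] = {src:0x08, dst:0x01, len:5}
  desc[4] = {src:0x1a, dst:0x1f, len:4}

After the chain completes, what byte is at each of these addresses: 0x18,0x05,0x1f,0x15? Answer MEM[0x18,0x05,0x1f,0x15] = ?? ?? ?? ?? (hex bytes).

MEM[0x18,0x05,0x1f,0x15] = d0 35 0f e4

D0: mem[0x13..0x19] <- [44 22 50 e4 92 d0 91]
D1: mem[0x0a..0x0d] <- [e0 d9 35 77]
D2: mem[0x12..0x15] <- [44 22 50 e4]
D3: mem[0x01..0x05] <- [49 61 e0 d9 35]
D4: mem[0x1f..0x22] <- [0f 10 f4 fc]
query mem[0x18]=0xd0, mem[0x05]=0x35, mem[0x1f]=0x0f, mem[0x15]=0xe4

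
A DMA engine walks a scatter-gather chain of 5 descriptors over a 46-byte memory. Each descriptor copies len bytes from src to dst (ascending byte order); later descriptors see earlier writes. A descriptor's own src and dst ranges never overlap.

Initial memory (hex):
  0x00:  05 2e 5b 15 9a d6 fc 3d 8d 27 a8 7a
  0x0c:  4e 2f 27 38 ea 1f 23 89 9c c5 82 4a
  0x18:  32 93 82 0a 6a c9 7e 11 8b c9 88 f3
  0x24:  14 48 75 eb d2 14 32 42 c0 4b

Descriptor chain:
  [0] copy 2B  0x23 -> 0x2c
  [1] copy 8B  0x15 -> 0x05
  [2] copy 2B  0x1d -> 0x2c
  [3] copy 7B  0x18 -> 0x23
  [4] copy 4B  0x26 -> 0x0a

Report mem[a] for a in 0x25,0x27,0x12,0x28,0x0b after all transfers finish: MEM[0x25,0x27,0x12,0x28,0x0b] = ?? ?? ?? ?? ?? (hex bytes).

MEM[0x25,0x27,0x12,0x28,0x0b] = 82 6a 23 c9 6a

  after D0: wrote 2B at 0x2c = f314
  after D1: wrote 8B at 0x05 = c5824a3293820a6a
  after D2: wrote 2B at 0x2c = c97e
  after D3: wrote 7B at 0x23 = 3293820a6ac97e
  after D4: wrote 4B at 0x0a = 0a6ac97e
query mem[0x25]=0x82, mem[0x27]=0x6a, mem[0x12]=0x23, mem[0x28]=0xc9, mem[0x0b]=0x6a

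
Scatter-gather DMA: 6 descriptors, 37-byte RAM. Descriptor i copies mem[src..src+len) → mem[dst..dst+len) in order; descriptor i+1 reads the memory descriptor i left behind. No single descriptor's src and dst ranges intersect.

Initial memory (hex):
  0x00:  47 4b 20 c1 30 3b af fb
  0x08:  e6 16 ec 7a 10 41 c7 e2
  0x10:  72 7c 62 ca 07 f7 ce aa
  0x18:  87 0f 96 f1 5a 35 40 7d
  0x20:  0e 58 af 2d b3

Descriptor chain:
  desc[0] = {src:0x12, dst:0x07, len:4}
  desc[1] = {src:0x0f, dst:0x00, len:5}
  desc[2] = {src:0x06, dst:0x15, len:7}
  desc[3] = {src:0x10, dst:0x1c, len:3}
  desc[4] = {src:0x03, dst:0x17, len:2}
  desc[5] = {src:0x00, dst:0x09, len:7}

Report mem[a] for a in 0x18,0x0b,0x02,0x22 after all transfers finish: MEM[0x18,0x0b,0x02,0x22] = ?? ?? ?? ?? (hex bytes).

[0] 0x12->0x07 len=4 : 62 ca 07 f7
[1] 0x0f->0x00 len=5 : e2 72 7c 62 ca
[2] 0x06->0x15 len=7 : af 62 ca 07 f7 7a 10
[3] 0x10->0x1c len=3 : 72 7c 62
[4] 0x03->0x17 len=2 : 62 ca
[5] 0x00->0x09 len=7 : e2 72 7c 62 ca 3b af
query mem[0x18]=0xca, mem[0x0b]=0x7c, mem[0x02]=0x7c, mem[0x22]=0xaf

MEM[0x18,0x0b,0x02,0x22] = ca 7c 7c af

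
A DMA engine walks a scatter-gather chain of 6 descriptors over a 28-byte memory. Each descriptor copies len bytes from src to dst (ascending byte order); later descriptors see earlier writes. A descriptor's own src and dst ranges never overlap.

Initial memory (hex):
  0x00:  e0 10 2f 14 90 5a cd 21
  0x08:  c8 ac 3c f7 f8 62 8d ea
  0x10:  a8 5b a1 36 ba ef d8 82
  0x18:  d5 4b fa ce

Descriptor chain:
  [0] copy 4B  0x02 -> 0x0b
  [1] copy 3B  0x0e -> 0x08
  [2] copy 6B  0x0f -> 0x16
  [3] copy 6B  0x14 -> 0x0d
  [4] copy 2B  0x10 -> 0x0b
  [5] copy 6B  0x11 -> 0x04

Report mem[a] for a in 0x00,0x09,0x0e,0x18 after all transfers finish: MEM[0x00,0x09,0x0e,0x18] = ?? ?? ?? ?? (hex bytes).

[0] 0x02->0x0b len=4 : 2f 14 90 5a
[1] 0x0e->0x08 len=3 : 5a ea a8
[2] 0x0f->0x16 len=6 : ea a8 5b a1 36 ba
[3] 0x14->0x0d len=6 : ba ef ea a8 5b a1
[4] 0x10->0x0b len=2 : a8 5b
[5] 0x11->0x04 len=6 : 5b a1 36 ba ef ea
query mem[0x00]=0xe0, mem[0x09]=0xea, mem[0x0e]=0xef, mem[0x18]=0x5b

MEM[0x00,0x09,0x0e,0x18] = e0 ea ef 5b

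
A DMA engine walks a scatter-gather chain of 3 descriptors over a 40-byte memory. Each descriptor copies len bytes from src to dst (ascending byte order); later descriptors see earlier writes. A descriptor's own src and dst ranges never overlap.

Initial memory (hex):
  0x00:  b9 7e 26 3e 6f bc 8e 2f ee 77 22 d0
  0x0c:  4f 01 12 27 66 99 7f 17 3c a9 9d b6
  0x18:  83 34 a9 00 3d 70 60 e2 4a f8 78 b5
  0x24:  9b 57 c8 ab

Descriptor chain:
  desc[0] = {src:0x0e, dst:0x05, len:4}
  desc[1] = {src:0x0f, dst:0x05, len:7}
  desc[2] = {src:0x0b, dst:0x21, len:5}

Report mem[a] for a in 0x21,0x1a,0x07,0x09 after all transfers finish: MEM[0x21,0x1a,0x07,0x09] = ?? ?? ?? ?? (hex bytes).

D0: mem[0x05..0x08] <- [12 27 66 99]
D1: mem[0x05..0x0b] <- [27 66 99 7f 17 3c a9]
D2: mem[0x21..0x25] <- [a9 4f 01 12 27]
query mem[0x21]=0xa9, mem[0x1a]=0xa9, mem[0x07]=0x99, mem[0x09]=0x17

MEM[0x21,0x1a,0x07,0x09] = a9 a9 99 17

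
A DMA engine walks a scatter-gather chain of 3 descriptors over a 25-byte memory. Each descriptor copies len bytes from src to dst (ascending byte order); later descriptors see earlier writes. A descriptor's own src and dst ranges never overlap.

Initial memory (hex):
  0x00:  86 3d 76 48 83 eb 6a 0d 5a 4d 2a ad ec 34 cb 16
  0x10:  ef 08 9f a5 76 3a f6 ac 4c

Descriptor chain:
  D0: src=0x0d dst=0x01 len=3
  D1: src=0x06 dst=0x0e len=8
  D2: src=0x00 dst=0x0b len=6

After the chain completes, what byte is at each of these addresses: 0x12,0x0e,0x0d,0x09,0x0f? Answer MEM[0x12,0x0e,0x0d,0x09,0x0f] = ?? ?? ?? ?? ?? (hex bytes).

#0 dst[0x01+3] := {0x34,0xcb,0x16}
#1 dst[0x0e+8] := {0x6a,0x0d,0x5a,0x4d,0x2a,0xad,0xec,0x34}
#2 dst[0x0b+6] := {0x86,0x34,0xcb,0x16,0x83,0xeb}
query mem[0x12]=0x2a, mem[0x0e]=0x16, mem[0x0d]=0xcb, mem[0x09]=0x4d, mem[0x0f]=0x83

MEM[0x12,0x0e,0x0d,0x09,0x0f] = 2a 16 cb 4d 83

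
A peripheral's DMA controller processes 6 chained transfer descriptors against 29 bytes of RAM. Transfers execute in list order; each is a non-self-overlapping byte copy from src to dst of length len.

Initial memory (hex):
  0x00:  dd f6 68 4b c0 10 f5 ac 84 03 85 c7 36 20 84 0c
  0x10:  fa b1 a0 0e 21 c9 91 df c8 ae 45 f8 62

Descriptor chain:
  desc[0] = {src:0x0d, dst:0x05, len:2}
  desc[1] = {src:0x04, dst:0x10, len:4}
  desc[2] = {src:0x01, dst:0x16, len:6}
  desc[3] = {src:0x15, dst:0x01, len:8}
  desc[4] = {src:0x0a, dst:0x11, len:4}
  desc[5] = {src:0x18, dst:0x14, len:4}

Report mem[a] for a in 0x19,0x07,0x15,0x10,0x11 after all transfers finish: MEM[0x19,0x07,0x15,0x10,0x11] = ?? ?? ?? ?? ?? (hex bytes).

MEM[0x19,0x07,0x15,0x10,0x11] = c0 84 c0 c0 85

#0 dst[0x05+2] := {0x20,0x84}
#1 dst[0x10+4] := {0xc0,0x20,0x84,0xac}
#2 dst[0x16+6] := {0xf6,0x68,0x4b,0xc0,0x20,0x84}
#3 dst[0x01+8] := {0xc9,0xf6,0x68,0x4b,0xc0,0x20,0x84,0x62}
#4 dst[0x11+4] := {0x85,0xc7,0x36,0x20}
#5 dst[0x14+4] := {0x4b,0xc0,0x20,0x84}
query mem[0x19]=0xc0, mem[0x07]=0x84, mem[0x15]=0xc0, mem[0x10]=0xc0, mem[0x11]=0x85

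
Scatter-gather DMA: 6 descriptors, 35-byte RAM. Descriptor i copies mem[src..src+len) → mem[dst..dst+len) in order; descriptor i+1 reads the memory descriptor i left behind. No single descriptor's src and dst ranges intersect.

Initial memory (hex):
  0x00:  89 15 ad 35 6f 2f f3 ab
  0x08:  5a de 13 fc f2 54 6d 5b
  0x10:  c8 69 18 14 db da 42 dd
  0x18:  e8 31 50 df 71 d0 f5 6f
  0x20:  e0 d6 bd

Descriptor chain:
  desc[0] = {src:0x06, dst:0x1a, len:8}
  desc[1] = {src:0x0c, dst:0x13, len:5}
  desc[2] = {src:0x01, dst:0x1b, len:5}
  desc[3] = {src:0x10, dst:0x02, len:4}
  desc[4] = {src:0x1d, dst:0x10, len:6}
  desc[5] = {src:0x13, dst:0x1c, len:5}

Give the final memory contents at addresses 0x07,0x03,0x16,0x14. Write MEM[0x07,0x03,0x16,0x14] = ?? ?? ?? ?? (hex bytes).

MEM[0x07,0x03,0x16,0x14] = ab 69 5b 54

  after D0: wrote 8B at 0x1a = f3ab5ade13fcf254
  after D1: wrote 5B at 0x13 = f2546d5bc8
  after D2: wrote 5B at 0x1b = 15ad356f2f
  after D3: wrote 4B at 0x02 = c86918f2
  after D4: wrote 6B at 0x10 = 356f2ff254bd
  after D5: wrote 5B at 0x1c = f254bd5bc8
query mem[0x07]=0xab, mem[0x03]=0x69, mem[0x16]=0x5b, mem[0x14]=0x54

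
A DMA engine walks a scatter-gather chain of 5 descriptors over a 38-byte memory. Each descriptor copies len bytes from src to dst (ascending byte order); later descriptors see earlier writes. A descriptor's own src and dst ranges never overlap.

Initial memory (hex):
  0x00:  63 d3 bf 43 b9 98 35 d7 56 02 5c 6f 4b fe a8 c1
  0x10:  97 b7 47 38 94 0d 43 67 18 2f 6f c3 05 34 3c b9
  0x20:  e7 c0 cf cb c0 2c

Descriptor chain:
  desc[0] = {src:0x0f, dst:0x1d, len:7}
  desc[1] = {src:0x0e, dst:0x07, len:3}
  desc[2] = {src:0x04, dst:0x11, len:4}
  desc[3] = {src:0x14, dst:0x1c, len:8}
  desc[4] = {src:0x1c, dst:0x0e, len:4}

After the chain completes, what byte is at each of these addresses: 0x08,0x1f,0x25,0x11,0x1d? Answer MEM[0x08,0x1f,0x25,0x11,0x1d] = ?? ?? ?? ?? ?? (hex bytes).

MEM[0x08,0x1f,0x25,0x11,0x1d] = c1 67 2c 67 0d

#0 dst[0x1d+7] := {0xc1,0x97,0xb7,0x47,0x38,0x94,0x0d}
#1 dst[0x07+3] := {0xa8,0xc1,0x97}
#2 dst[0x11+4] := {0xb9,0x98,0x35,0xa8}
#3 dst[0x1c+8] := {0xa8,0x0d,0x43,0x67,0x18,0x2f,0x6f,0xc3}
#4 dst[0x0e+4] := {0xa8,0x0d,0x43,0x67}
query mem[0x08]=0xc1, mem[0x1f]=0x67, mem[0x25]=0x2c, mem[0x11]=0x67, mem[0x1d]=0x0d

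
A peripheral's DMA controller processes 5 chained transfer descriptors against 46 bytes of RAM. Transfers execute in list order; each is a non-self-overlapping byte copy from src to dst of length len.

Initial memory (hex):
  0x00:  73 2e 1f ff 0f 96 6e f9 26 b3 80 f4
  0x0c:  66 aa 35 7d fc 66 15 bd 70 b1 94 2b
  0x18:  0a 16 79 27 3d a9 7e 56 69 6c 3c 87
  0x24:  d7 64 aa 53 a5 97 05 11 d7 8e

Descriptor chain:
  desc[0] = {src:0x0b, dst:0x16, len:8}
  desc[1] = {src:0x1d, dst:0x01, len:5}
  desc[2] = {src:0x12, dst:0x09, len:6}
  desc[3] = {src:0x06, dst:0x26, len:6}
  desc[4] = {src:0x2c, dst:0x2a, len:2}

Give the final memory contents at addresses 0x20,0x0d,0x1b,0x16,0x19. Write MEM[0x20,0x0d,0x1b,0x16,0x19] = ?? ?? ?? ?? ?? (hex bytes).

D0: mem[0x16..0x1d] <- [f4 66 aa 35 7d fc 66 15]
D1: mem[0x01..0x05] <- [15 7e 56 69 6c]
D2: mem[0x09..0x0e] <- [15 bd 70 b1 f4 66]
D3: mem[0x26..0x2b] <- [6e f9 26 15 bd 70]
D4: mem[0x2a..0x2b] <- [d7 8e]
query mem[0x20]=0x69, mem[0x0d]=0xf4, mem[0x1b]=0xfc, mem[0x16]=0xf4, mem[0x19]=0x35

MEM[0x20,0x0d,0x1b,0x16,0x19] = 69 f4 fc f4 35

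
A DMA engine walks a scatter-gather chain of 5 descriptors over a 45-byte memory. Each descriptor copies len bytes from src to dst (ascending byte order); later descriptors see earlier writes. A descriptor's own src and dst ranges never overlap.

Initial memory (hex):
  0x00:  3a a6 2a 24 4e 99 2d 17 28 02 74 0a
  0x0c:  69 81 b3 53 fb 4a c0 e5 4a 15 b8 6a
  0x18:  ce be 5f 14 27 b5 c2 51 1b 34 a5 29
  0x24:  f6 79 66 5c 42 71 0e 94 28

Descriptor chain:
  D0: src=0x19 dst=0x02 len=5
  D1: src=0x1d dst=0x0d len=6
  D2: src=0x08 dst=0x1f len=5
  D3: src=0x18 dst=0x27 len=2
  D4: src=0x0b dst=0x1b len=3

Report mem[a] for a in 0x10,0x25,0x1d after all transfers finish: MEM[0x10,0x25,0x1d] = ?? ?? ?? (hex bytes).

MEM[0x10,0x25,0x1d] = 1b 79 b5

  after D0: wrote 5B at 0x02 = be5f1427b5
  after D1: wrote 6B at 0x0d = b5c2511b34a5
  after D2: wrote 5B at 0x1f = 2802740a69
  after D3: wrote 2B at 0x27 = cebe
  after D4: wrote 3B at 0x1b = 0a69b5
query mem[0x10]=0x1b, mem[0x25]=0x79, mem[0x1d]=0xb5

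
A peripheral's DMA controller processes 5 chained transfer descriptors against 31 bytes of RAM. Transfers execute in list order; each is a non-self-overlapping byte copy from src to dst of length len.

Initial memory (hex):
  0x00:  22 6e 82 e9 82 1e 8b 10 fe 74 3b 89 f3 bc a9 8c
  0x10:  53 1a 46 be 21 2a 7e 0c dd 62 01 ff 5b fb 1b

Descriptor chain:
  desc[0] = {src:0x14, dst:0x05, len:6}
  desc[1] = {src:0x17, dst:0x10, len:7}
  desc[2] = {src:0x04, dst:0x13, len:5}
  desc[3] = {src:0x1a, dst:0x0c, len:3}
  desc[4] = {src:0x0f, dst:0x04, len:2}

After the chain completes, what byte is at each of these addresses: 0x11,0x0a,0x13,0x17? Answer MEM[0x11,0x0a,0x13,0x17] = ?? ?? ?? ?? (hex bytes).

#0 dst[0x05+6] := {0x21,0x2a,0x7e,0x0c,0xdd,0x62}
#1 dst[0x10+7] := {0x0c,0xdd,0x62,0x01,0xff,0x5b,0xfb}
#2 dst[0x13+5] := {0x82,0x21,0x2a,0x7e,0x0c}
#3 dst[0x0c+3] := {0x01,0xff,0x5b}
#4 dst[0x04+2] := {0x8c,0x0c}
query mem[0x11]=0xdd, mem[0x0a]=0x62, mem[0x13]=0x82, mem[0x17]=0x0c

MEM[0x11,0x0a,0x13,0x17] = dd 62 82 0c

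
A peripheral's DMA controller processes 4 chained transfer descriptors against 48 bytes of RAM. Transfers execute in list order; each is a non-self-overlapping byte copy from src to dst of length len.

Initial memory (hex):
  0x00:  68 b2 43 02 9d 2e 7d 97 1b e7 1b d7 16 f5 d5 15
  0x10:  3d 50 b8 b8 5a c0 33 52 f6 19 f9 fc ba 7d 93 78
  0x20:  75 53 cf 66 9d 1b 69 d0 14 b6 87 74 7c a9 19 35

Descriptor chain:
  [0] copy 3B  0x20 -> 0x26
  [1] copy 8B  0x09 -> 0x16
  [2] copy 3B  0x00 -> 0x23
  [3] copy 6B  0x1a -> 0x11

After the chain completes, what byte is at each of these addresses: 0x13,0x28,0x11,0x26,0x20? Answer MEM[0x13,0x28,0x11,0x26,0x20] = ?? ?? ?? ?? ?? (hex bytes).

MEM[0x13,0x28,0x11,0x26,0x20] = 15 cf f5 75 75

  after D0: wrote 3B at 0x26 = 7553cf
  after D1: wrote 8B at 0x16 = e71bd716f5d5153d
  after D2: wrote 3B at 0x23 = 68b243
  after D3: wrote 6B at 0x11 = f5d5153d9378
query mem[0x13]=0x15, mem[0x28]=0xcf, mem[0x11]=0xf5, mem[0x26]=0x75, mem[0x20]=0x75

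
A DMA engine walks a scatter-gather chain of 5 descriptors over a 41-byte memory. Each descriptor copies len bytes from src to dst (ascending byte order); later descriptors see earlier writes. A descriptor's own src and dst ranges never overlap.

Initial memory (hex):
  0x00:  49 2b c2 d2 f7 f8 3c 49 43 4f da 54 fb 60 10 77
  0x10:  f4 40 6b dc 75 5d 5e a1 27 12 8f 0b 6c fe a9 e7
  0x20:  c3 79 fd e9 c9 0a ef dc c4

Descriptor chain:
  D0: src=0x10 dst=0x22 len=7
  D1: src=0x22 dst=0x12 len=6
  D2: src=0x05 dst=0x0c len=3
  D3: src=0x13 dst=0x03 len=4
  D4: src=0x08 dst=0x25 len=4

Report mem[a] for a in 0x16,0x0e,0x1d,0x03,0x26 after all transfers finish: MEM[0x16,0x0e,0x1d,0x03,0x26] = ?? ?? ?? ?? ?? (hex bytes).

MEM[0x16,0x0e,0x1d,0x03,0x26] = 75 49 fe 40 4f

  after D0: wrote 7B at 0x22 = f4406bdc755d5e
  after D1: wrote 6B at 0x12 = f4406bdc755d
  after D2: wrote 3B at 0x0c = f83c49
  after D3: wrote 4B at 0x03 = 406bdc75
  after D4: wrote 4B at 0x25 = 434fda54
query mem[0x16]=0x75, mem[0x0e]=0x49, mem[0x1d]=0xfe, mem[0x03]=0x40, mem[0x26]=0x4f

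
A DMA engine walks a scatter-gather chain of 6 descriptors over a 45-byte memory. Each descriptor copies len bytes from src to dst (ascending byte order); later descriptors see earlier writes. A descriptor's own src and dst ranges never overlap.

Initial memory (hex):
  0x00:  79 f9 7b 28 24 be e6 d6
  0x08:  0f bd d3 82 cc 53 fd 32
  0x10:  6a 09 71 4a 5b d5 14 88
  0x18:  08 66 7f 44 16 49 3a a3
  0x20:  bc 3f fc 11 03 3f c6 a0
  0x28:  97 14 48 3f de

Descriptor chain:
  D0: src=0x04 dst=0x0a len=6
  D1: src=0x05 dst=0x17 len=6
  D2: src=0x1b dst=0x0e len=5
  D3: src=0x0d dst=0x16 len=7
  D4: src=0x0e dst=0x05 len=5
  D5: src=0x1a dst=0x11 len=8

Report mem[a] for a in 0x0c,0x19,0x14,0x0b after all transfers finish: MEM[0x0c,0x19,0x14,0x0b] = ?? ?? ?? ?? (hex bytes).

  after D0: wrote 6B at 0x0a = 24bee6d60fbd
  after D1: wrote 6B at 0x17 = bee6d60fbd24
  after D2: wrote 5B at 0x0e = bd24493aa3
  after D3: wrote 7B at 0x16 = d6bd24493aa34a
  after D4: wrote 5B at 0x05 = bd24493aa3
  after D5: wrote 8B at 0x11 = 3aa34a493aa3bc3f
query mem[0x0c]=0xe6, mem[0x19]=0x49, mem[0x14]=0x49, mem[0x0b]=0xbe

MEM[0x0c,0x19,0x14,0x0b] = e6 49 49 be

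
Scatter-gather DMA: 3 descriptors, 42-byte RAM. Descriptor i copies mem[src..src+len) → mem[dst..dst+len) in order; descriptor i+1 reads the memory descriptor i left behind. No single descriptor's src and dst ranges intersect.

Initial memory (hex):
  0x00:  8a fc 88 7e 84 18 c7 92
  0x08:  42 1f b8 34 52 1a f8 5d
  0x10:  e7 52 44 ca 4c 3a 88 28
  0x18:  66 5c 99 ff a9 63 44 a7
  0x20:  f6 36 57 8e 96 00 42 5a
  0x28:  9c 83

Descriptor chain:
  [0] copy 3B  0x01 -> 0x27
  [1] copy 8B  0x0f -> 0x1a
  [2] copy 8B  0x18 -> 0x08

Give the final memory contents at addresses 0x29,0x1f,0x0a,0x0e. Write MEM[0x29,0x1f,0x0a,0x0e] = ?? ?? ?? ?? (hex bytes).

  after D0: wrote 3B at 0x27 = fc887e
  after D1: wrote 8B at 0x1a = 5de75244ca4c3a88
  after D2: wrote 8B at 0x08 = 665c5de75244ca4c
query mem[0x29]=0x7e, mem[0x1f]=0x4c, mem[0x0a]=0x5d, mem[0x0e]=0xca

MEM[0x29,0x1f,0x0a,0x0e] = 7e 4c 5d ca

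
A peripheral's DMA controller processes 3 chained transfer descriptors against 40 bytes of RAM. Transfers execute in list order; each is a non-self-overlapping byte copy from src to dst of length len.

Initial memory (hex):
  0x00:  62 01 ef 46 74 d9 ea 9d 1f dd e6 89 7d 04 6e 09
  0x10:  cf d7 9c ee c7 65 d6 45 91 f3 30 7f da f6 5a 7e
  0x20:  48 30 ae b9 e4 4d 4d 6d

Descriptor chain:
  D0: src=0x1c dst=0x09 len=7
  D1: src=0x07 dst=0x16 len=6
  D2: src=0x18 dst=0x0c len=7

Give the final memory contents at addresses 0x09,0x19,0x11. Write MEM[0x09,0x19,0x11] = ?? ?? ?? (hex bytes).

D0: mem[0x09..0x0f] <- [da f6 5a 7e 48 30 ae]
D1: mem[0x16..0x1b] <- [9d 1f da f6 5a 7e]
D2: mem[0x0c..0x12] <- [da f6 5a 7e da f6 5a]
query mem[0x09]=0xda, mem[0x19]=0xf6, mem[0x11]=0xf6

MEM[0x09,0x19,0x11] = da f6 f6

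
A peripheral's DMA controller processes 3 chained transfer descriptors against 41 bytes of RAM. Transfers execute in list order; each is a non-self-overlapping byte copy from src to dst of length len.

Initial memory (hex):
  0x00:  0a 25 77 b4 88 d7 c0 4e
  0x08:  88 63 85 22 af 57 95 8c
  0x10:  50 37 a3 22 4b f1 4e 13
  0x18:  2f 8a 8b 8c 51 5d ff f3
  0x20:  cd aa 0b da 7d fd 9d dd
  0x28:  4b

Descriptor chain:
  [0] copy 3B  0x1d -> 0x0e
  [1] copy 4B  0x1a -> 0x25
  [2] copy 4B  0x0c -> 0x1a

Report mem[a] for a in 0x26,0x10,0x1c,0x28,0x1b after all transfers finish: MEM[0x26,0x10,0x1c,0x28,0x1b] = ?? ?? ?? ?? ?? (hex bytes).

#0 dst[0x0e+3] := {0x5d,0xff,0xf3}
#1 dst[0x25+4] := {0x8b,0x8c,0x51,0x5d}
#2 dst[0x1a+4] := {0xaf,0x57,0x5d,0xff}
query mem[0x26]=0x8c, mem[0x10]=0xf3, mem[0x1c]=0x5d, mem[0x28]=0x5d, mem[0x1b]=0x57

MEM[0x26,0x10,0x1c,0x28,0x1b] = 8c f3 5d 5d 57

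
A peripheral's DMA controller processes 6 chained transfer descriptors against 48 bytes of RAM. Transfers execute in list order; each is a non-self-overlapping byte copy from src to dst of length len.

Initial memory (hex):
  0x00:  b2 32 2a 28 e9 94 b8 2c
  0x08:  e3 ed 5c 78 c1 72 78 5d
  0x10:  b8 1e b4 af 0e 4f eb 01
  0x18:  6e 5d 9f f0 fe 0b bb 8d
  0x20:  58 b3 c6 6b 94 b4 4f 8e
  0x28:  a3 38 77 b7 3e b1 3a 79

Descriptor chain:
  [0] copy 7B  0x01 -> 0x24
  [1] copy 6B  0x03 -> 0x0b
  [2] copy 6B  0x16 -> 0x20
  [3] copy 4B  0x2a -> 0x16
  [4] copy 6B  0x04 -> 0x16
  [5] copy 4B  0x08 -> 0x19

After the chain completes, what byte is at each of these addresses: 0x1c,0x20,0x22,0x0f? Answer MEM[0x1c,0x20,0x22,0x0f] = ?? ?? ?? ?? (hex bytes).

[0] 0x01->0x24 len=7 : 32 2a 28 e9 94 b8 2c
[1] 0x03->0x0b len=6 : 28 e9 94 b8 2c e3
[2] 0x16->0x20 len=6 : eb 01 6e 5d 9f f0
[3] 0x2a->0x16 len=4 : 2c b7 3e b1
[4] 0x04->0x16 len=6 : e9 94 b8 2c e3 ed
[5] 0x08->0x19 len=4 : e3 ed 5c 28
query mem[0x1c]=0x28, mem[0x20]=0xeb, mem[0x22]=0x6e, mem[0x0f]=0x2c

MEM[0x1c,0x20,0x22,0x0f] = 28 eb 6e 2c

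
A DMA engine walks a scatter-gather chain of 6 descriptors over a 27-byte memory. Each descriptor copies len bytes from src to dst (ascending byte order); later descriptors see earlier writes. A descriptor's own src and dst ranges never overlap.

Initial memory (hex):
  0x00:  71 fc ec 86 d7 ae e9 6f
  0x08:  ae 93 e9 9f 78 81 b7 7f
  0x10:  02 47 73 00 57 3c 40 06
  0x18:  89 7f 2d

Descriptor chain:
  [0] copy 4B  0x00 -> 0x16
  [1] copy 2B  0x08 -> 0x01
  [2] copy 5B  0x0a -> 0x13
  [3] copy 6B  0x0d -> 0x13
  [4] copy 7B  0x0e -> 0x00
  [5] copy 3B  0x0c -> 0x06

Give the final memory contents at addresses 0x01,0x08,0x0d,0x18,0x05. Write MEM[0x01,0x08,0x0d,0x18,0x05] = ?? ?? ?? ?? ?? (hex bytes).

[0] 0x00->0x16 len=4 : 71 fc ec 86
[1] 0x08->0x01 len=2 : ae 93
[2] 0x0a->0x13 len=5 : e9 9f 78 81 b7
[3] 0x0d->0x13 len=6 : 81 b7 7f 02 47 73
[4] 0x0e->0x00 len=7 : b7 7f 02 47 73 81 b7
[5] 0x0c->0x06 len=3 : 78 81 b7
query mem[0x01]=0x7f, mem[0x08]=0xb7, mem[0x0d]=0x81, mem[0x18]=0x73, mem[0x05]=0x81

MEM[0x01,0x08,0x0d,0x18,0x05] = 7f b7 81 73 81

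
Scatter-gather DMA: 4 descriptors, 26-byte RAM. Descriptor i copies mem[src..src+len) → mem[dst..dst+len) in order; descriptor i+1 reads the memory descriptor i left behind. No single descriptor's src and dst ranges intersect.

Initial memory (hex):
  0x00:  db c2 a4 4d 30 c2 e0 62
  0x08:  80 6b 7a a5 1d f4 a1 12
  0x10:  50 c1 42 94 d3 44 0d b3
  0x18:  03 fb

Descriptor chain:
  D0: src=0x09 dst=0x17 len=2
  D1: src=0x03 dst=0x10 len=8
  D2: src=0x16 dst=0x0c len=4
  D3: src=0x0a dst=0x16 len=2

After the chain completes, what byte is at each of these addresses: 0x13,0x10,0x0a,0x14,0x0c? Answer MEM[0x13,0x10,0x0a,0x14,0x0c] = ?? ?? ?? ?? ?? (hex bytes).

D0: mem[0x17..0x18] <- [6b 7a]
D1: mem[0x10..0x17] <- [4d 30 c2 e0 62 80 6b 7a]
D2: mem[0x0c..0x0f] <- [6b 7a 7a fb]
D3: mem[0x16..0x17] <- [7a a5]
query mem[0x13]=0xe0, mem[0x10]=0x4d, mem[0x0a]=0x7a, mem[0x14]=0x62, mem[0x0c]=0x6b

MEM[0x13,0x10,0x0a,0x14,0x0c] = e0 4d 7a 62 6b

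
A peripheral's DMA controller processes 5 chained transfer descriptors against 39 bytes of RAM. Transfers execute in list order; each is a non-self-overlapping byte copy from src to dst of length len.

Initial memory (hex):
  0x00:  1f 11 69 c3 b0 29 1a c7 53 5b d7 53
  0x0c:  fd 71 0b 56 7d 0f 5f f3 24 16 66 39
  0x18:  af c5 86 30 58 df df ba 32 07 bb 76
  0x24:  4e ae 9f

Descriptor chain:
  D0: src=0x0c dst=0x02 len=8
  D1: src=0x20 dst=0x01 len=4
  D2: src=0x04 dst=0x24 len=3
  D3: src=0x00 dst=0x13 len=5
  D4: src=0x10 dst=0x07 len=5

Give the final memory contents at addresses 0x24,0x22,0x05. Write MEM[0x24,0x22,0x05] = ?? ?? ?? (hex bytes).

#0 dst[0x02+8] := {0xfd,0x71,0x0b,0x56,0x7d,0x0f,0x5f,0xf3}
#1 dst[0x01+4] := {0x32,0x07,0xbb,0x76}
#2 dst[0x24+3] := {0x76,0x56,0x7d}
#3 dst[0x13+5] := {0x1f,0x32,0x07,0xbb,0x76}
#4 dst[0x07+5] := {0x7d,0x0f,0x5f,0x1f,0x32}
query mem[0x24]=0x76, mem[0x22]=0xbb, mem[0x05]=0x56

MEM[0x24,0x22,0x05] = 76 bb 56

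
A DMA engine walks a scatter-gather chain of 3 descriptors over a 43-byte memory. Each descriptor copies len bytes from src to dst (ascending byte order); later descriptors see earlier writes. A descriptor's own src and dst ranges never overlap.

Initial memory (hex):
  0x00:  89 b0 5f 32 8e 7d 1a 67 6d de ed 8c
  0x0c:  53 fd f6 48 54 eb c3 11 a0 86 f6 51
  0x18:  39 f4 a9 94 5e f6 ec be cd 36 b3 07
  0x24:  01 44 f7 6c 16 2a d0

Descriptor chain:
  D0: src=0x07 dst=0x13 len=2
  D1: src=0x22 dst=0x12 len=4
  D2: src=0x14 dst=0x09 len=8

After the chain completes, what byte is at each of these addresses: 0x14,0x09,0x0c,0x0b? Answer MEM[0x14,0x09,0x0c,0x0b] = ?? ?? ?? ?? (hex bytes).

MEM[0x14,0x09,0x0c,0x0b] = 01 01 51 f6

  after D0: wrote 2B at 0x13 = 676d
  after D1: wrote 4B at 0x12 = b3070144
  after D2: wrote 8B at 0x09 = 0144f65139f4a994
query mem[0x14]=0x01, mem[0x09]=0x01, mem[0x0c]=0x51, mem[0x0b]=0xf6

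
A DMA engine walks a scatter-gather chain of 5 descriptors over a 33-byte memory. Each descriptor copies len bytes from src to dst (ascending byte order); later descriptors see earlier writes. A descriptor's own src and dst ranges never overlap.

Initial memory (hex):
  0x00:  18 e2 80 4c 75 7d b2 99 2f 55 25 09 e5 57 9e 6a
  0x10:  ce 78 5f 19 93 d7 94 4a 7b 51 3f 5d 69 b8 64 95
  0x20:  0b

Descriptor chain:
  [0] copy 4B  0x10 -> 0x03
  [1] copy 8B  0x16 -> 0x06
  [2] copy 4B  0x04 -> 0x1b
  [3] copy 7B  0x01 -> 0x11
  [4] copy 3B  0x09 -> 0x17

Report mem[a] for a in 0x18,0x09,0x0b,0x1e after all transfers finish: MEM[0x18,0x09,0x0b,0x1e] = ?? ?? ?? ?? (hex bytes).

[0] 0x10->0x03 len=4 : ce 78 5f 19
[1] 0x16->0x06 len=8 : 94 4a 7b 51 3f 5d 69 b8
[2] 0x04->0x1b len=4 : 78 5f 94 4a
[3] 0x01->0x11 len=7 : e2 80 ce 78 5f 94 4a
[4] 0x09->0x17 len=3 : 51 3f 5d
query mem[0x18]=0x3f, mem[0x09]=0x51, mem[0x0b]=0x5d, mem[0x1e]=0x4a

MEM[0x18,0x09,0x0b,0x1e] = 3f 51 5d 4a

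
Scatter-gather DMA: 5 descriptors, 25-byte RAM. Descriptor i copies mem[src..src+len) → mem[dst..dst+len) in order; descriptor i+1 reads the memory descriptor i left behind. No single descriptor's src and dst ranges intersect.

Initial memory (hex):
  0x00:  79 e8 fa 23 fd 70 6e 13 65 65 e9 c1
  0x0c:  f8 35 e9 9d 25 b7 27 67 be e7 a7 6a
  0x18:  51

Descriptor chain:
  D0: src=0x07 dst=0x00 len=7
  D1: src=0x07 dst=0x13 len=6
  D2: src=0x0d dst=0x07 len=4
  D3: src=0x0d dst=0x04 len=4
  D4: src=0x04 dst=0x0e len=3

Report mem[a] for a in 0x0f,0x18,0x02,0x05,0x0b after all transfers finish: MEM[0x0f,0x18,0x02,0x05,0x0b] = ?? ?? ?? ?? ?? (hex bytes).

#0 dst[0x00+7] := {0x13,0x65,0x65,0xe9,0xc1,0xf8,0x35}
#1 dst[0x13+6] := {0x13,0x65,0x65,0xe9,0xc1,0xf8}
#2 dst[0x07+4] := {0x35,0xe9,0x9d,0x25}
#3 dst[0x04+4] := {0x35,0xe9,0x9d,0x25}
#4 dst[0x0e+3] := {0x35,0xe9,0x9d}
query mem[0x0f]=0xe9, mem[0x18]=0xf8, mem[0x02]=0x65, mem[0x05]=0xe9, mem[0x0b]=0xc1

MEM[0x0f,0x18,0x02,0x05,0x0b] = e9 f8 65 e9 c1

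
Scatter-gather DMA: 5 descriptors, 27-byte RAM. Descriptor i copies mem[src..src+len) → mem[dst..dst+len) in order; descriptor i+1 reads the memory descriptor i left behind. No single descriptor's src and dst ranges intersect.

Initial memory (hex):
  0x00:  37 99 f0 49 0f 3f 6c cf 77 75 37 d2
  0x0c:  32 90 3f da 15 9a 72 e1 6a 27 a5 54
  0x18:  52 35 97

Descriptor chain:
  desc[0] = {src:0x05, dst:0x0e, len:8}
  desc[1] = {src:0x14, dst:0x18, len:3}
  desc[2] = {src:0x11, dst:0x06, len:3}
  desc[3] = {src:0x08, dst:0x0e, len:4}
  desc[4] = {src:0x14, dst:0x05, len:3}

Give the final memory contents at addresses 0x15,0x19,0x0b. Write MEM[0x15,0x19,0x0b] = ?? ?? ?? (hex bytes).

  after D0: wrote 8B at 0x0e = 3f6ccf777537d232
  after D1: wrote 3B at 0x18 = d232a5
  after D2: wrote 3B at 0x06 = 777537
  after D3: wrote 4B at 0x0e = 377537d2
  after D4: wrote 3B at 0x05 = d232a5
query mem[0x15]=0x32, mem[0x19]=0x32, mem[0x0b]=0xd2

MEM[0x15,0x19,0x0b] = 32 32 d2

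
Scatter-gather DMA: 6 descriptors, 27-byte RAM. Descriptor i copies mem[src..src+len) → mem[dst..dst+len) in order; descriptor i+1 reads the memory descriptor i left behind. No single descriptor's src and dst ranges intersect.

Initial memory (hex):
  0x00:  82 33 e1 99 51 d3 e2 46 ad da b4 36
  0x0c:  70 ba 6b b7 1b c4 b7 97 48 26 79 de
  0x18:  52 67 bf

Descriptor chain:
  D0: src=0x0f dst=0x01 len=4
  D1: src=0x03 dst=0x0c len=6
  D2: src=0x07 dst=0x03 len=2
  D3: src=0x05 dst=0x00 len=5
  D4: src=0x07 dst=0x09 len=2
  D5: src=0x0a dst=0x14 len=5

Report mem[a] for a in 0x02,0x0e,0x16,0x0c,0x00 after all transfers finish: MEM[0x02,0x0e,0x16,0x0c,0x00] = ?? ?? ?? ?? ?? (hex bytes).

  after D0: wrote 4B at 0x01 = b71bc4b7
  after D1: wrote 6B at 0x0c = c4b7d3e246ad
  after D2: wrote 2B at 0x03 = 46ad
  after D3: wrote 5B at 0x00 = d3e246adda
  after D4: wrote 2B at 0x09 = 46ad
  after D5: wrote 5B at 0x14 = ad36c4b7d3
query mem[0x02]=0x46, mem[0x0e]=0xd3, mem[0x16]=0xc4, mem[0x0c]=0xc4, mem[0x00]=0xd3

MEM[0x02,0x0e,0x16,0x0c,0x00] = 46 d3 c4 c4 d3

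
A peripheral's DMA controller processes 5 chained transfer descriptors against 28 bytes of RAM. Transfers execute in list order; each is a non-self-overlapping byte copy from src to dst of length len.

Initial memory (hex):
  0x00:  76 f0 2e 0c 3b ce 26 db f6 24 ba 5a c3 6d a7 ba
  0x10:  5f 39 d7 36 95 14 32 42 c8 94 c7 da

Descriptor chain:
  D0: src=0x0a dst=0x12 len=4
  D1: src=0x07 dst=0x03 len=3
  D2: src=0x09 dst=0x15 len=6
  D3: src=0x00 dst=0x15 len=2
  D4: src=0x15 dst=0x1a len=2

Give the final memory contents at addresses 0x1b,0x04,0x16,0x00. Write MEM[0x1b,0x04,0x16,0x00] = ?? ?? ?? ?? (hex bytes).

#0 dst[0x12+4] := {0xba,0x5a,0xc3,0x6d}
#1 dst[0x03+3] := {0xdb,0xf6,0x24}
#2 dst[0x15+6] := {0x24,0xba,0x5a,0xc3,0x6d,0xa7}
#3 dst[0x15+2] := {0x76,0xf0}
#4 dst[0x1a+2] := {0x76,0xf0}
query mem[0x1b]=0xf0, mem[0x04]=0xf6, mem[0x16]=0xf0, mem[0x00]=0x76

MEM[0x1b,0x04,0x16,0x00] = f0 f6 f0 76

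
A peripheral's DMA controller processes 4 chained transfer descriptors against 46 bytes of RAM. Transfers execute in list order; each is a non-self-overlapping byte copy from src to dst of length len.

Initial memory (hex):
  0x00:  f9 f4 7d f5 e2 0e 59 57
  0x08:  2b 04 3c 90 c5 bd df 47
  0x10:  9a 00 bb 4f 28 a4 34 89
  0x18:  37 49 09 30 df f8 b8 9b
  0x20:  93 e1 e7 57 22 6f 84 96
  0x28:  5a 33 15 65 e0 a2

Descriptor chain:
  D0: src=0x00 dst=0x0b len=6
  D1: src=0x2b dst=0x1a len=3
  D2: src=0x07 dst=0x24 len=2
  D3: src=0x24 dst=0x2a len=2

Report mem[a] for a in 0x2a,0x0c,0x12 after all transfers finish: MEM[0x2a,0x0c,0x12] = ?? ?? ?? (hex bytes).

MEM[0x2a,0x0c,0x12] = 57 f4 bb

[0] 0x00->0x0b len=6 : f9 f4 7d f5 e2 0e
[1] 0x2b->0x1a len=3 : 65 e0 a2
[2] 0x07->0x24 len=2 : 57 2b
[3] 0x24->0x2a len=2 : 57 2b
query mem[0x2a]=0x57, mem[0x0c]=0xf4, mem[0x12]=0xbb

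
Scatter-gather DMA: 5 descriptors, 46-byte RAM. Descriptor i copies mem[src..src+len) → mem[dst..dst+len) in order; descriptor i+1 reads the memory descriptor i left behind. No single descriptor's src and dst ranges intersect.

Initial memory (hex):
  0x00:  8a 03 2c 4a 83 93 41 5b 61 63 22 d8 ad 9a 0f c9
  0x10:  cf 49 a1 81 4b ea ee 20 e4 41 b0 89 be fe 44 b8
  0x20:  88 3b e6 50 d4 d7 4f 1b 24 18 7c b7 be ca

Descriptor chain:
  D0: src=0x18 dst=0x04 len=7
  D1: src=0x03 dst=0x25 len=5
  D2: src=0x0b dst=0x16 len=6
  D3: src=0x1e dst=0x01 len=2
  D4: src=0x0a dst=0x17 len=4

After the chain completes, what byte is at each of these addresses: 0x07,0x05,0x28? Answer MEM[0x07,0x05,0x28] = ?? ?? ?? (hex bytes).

MEM[0x07,0x05,0x28] = 89 41 b0

#0 dst[0x04+7] := {0xe4,0x41,0xb0,0x89,0xbe,0xfe,0x44}
#1 dst[0x25+5] := {0x4a,0xe4,0x41,0xb0,0x89}
#2 dst[0x16+6] := {0xd8,0xad,0x9a,0x0f,0xc9,0xcf}
#3 dst[0x01+2] := {0x44,0xb8}
#4 dst[0x17+4] := {0x44,0xd8,0xad,0x9a}
query mem[0x07]=0x89, mem[0x05]=0x41, mem[0x28]=0xb0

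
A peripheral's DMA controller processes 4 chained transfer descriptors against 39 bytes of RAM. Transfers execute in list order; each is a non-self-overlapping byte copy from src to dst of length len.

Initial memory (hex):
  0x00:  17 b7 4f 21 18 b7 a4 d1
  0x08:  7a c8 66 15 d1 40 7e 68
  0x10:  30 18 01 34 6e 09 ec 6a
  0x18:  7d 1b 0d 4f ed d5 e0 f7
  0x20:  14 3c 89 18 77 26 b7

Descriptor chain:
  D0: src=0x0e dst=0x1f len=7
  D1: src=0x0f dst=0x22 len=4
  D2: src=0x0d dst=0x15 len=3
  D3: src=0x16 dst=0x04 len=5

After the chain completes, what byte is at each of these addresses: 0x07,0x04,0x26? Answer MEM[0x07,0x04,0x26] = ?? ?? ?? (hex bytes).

  after D0: wrote 7B at 0x1f = 7e68301801346e
  after D1: wrote 4B at 0x22 = 68301801
  after D2: wrote 3B at 0x15 = 407e68
  after D3: wrote 5B at 0x04 = 7e687d1b0d
query mem[0x07]=0x1b, mem[0x04]=0x7e, mem[0x26]=0xb7

MEM[0x07,0x04,0x26] = 1b 7e b7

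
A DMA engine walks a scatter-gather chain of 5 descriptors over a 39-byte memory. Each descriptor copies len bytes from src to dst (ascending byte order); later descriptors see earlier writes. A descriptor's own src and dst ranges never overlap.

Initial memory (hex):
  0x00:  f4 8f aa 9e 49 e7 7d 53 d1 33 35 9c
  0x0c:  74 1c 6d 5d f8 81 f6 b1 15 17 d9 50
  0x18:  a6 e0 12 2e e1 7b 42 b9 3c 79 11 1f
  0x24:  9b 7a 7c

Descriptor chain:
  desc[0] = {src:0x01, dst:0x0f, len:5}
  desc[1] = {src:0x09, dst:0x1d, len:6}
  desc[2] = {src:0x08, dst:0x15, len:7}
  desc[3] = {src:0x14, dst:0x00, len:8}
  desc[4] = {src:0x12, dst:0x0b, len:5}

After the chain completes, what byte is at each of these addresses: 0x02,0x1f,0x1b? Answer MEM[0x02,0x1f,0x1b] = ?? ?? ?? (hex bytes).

  after D0: wrote 5B at 0x0f = 8faa9e49e7
  after D1: wrote 6B at 0x1d = 33359c741c6d
  after D2: wrote 7B at 0x15 = d133359c741c6d
  after D3: wrote 8B at 0x00 = 15d133359c741c6d
  after D4: wrote 5B at 0x0b = 49e715d133
query mem[0x02]=0x33, mem[0x1f]=0x9c, mem[0x1b]=0x6d

MEM[0x02,0x1f,0x1b] = 33 9c 6d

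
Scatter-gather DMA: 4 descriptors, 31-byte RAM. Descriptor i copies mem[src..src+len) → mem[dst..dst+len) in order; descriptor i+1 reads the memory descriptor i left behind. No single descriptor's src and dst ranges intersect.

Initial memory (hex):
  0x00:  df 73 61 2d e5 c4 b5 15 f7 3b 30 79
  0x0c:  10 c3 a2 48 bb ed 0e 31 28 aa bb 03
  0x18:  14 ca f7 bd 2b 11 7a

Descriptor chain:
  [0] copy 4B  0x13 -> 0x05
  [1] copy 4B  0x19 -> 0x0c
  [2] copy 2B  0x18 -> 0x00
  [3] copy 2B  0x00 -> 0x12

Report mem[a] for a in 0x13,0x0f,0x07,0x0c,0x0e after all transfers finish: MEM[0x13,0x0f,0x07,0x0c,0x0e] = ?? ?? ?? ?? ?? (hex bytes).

MEM[0x13,0x0f,0x07,0x0c,0x0e] = ca 2b aa ca bd

[0] 0x13->0x05 len=4 : 31 28 aa bb
[1] 0x19->0x0c len=4 : ca f7 bd 2b
[2] 0x18->0x00 len=2 : 14 ca
[3] 0x00->0x12 len=2 : 14 ca
query mem[0x13]=0xca, mem[0x0f]=0x2b, mem[0x07]=0xaa, mem[0x0c]=0xca, mem[0x0e]=0xbd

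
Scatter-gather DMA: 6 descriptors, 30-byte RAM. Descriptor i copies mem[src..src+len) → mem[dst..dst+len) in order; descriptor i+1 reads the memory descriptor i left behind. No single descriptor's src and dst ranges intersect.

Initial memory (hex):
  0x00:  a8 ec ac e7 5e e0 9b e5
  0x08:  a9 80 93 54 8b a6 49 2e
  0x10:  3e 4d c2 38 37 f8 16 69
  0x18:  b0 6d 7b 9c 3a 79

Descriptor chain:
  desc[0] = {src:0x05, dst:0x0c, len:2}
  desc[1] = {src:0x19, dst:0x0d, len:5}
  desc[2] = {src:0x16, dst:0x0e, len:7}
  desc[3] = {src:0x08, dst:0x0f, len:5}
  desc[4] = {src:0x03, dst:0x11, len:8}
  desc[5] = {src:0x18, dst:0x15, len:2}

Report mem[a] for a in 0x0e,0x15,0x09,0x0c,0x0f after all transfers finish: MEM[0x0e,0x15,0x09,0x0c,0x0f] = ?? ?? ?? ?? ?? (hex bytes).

MEM[0x0e,0x15,0x09,0x0c,0x0f] = 16 93 80 e0 a9

[0] 0x05->0x0c len=2 : e0 9b
[1] 0x19->0x0d len=5 : 6d 7b 9c 3a 79
[2] 0x16->0x0e len=7 : 16 69 b0 6d 7b 9c 3a
[3] 0x08->0x0f len=5 : a9 80 93 54 e0
[4] 0x03->0x11 len=8 : e7 5e e0 9b e5 a9 80 93
[5] 0x18->0x15 len=2 : 93 6d
query mem[0x0e]=0x16, mem[0x15]=0x93, mem[0x09]=0x80, mem[0x0c]=0xe0, mem[0x0f]=0xa9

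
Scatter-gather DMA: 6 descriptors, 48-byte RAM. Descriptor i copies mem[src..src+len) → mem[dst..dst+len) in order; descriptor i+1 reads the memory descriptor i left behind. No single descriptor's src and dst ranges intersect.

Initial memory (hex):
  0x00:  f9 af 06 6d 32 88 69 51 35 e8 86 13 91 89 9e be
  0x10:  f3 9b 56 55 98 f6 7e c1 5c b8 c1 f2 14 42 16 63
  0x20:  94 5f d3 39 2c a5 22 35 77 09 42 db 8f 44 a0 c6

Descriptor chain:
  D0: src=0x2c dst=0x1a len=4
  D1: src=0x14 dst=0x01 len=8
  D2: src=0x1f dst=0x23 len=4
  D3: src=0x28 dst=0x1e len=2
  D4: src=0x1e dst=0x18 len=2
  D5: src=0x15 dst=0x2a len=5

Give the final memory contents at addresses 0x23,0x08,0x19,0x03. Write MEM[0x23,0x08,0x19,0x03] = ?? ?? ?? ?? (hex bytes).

MEM[0x23,0x08,0x19,0x03] = 63 44 09 7e

  after D0: wrote 4B at 0x1a = 8f44a0c6
  after D1: wrote 8B at 0x01 = 98f67ec15cb88f44
  after D2: wrote 4B at 0x23 = 63945fd3
  after D3: wrote 2B at 0x1e = 7709
  after D4: wrote 2B at 0x18 = 7709
  after D5: wrote 5B at 0x2a = f67ec17709
query mem[0x23]=0x63, mem[0x08]=0x44, mem[0x19]=0x09, mem[0x03]=0x7e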